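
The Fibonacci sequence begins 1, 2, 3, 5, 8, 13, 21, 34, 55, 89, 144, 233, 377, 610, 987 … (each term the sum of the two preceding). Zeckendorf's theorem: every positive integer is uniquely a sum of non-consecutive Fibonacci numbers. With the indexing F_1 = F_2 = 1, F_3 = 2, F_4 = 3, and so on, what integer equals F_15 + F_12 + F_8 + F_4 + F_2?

779

F_15 + F_12 + F_8 + F_4 + F_2 = 610 + 144 + 21 + 3 + 1 = 779.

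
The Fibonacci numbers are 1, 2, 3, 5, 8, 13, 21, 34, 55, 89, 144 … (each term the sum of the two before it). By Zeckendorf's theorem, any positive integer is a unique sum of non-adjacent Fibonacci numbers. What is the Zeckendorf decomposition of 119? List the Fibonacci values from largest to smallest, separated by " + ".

Greedy algorithm:
119 − 89 = 30
30 − 21 = 9
9 − 8 = 1
1 − 1 = 0
So 119 = 89 + 21 + 8 + 1, with no two terms consecutive in the sequence.

89 + 21 + 8 + 1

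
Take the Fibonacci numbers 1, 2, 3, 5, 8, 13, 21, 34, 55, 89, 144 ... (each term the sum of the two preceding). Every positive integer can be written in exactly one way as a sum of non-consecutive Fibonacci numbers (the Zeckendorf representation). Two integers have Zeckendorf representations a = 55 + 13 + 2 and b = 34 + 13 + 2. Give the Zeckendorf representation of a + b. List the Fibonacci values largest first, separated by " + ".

The two numbers are 70 and 49, so their sum is 119.
Greedily peel off the largest Fibonacci term at each step:
take 89 (≤ 119); 119 − 89 = 30
take 21 (≤ 30); 30 − 21 = 9
take 8 (≤ 9); 9 − 8 = 1
take 1 (≤ 1); 1 − 1 = 0

89 + 21 + 8 + 1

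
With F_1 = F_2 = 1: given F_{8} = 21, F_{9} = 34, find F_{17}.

By the addition formula F_{m+n} = F_m F_{n+1} + F_{m−1} F_n with m=9, n=8: F_{17} = 34·34 + 21·21 = 1156 + 441 = 1597.

1597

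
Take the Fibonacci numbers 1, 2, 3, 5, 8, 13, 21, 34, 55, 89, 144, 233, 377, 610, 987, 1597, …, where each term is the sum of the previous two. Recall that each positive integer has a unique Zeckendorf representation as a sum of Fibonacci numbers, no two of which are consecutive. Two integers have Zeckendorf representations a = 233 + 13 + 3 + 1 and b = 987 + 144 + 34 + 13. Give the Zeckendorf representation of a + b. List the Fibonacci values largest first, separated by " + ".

The two numbers are 250 and 1178, so their sum is 1428.
Repeatedly subtract the largest Fibonacci number that fits:
subtract 987 from 1428: 441 remains
subtract 377 from 441: 64 remains
subtract 55 from 64: 9 remains
subtract 8 from 9: 1 remains
subtract 1 from 1: 0 remains

987 + 377 + 55 + 8 + 1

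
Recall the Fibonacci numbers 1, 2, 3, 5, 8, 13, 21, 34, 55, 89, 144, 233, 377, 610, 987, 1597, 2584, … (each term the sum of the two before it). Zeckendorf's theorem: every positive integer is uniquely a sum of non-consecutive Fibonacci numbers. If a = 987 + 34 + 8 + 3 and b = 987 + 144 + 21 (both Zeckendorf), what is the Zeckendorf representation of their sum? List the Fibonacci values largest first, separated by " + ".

The two numbers are 1032 and 1152, so their sum is 2184.
2184 − 1597 = 587
587 − 377 = 210
210 − 144 = 66
66 − 55 = 11
11 − 8 = 3
3 − 3 = 0

1597 + 377 + 144 + 55 + 8 + 3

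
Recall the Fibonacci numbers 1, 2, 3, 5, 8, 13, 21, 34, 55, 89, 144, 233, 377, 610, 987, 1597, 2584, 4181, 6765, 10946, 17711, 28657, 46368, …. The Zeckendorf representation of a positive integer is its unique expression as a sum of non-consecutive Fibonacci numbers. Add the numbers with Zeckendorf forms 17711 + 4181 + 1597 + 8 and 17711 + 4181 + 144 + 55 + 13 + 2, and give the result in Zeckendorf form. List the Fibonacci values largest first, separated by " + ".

28657 + 10946 + 4181 + 1597 + 144 + 55 + 21 + 2

The two numbers are 23497 and 22106, so their sum is 45603.
Greedy algorithm:
28657 ≤ 45603 < 46368, so take 28657; remainder 16946
10946 ≤ 16946 < 17711, so take 10946; remainder 6000
4181 ≤ 6000 < 6765, so take 4181; remainder 1819
1597 ≤ 1819 < 2584, so take 1597; remainder 222
144 ≤ 222 < 233, so take 144; remainder 78
55 ≤ 78 < 89, so take 55; remainder 23
21 ≤ 23 < 34, so take 21; remainder 2
2 ≤ 2 < 3, so take 2; remainder 0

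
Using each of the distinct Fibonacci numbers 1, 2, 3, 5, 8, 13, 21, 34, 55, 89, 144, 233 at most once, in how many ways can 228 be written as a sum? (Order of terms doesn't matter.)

9

Each representation comes from the Zeckendorf form by replacing some F_k with F_{k−1} + F_{k−2} where possible.
228 = 144+55+21+8 = 144+55+21+5+3 = 144+55+21+5+2+1 = … (6 more), for 9 in all.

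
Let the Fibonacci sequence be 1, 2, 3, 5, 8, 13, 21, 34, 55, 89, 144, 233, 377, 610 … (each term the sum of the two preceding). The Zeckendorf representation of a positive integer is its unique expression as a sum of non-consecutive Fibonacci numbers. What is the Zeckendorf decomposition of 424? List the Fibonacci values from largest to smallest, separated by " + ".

424 − 377 = 47
47 − 34 = 13
13 − 13 = 0
So 424 = 377 + 34 + 13, with no two terms consecutive in the sequence.

377 + 34 + 13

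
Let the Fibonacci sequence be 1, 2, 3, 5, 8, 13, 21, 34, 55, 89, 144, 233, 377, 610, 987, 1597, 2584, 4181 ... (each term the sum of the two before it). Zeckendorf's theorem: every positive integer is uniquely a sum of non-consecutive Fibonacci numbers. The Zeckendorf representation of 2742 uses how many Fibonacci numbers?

Greedy algorithm:
2742: greatest Fibonacci not exceeding it is 2584, leaving 158
158: greatest Fibonacci not exceeding it is 144, leaving 14
14: greatest Fibonacci not exceeding it is 13, leaving 1
1: greatest Fibonacci not exceeding it is 1, leaving 0
2742 = 2584 + 144 + 13 + 1, which has 4 terms.

4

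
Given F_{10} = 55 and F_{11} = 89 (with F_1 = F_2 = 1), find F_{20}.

6765

By the doubling identity F_{2k} = F_k(2F_{k+1} − F_k): F_{20} = 55·(2·89 − 55) = 55·123 = 6765.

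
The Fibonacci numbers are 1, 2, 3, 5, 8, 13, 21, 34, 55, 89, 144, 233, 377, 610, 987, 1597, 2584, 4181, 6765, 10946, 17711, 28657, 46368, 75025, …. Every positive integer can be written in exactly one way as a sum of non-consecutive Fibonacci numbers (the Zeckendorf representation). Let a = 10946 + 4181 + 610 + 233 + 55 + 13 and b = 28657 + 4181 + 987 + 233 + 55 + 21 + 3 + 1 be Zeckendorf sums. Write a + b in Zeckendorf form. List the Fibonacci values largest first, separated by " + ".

The two numbers are 16038 and 34138, so their sum is 50176.
Greedily peel off the largest Fibonacci term at each step:
take 46368 (≤ 50176); 50176 − 46368 = 3808
take 2584 (≤ 3808); 3808 − 2584 = 1224
take 987 (≤ 1224); 1224 − 987 = 237
take 233 (≤ 237); 237 − 233 = 4
take 3 (≤ 4); 4 − 3 = 1
take 1 (≤ 1); 1 − 1 = 0

46368 + 2584 + 987 + 233 + 3 + 1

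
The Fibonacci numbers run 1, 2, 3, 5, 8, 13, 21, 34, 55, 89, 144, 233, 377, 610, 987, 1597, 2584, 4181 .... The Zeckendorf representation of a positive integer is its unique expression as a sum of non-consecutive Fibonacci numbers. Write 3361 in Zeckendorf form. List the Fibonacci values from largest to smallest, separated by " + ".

3361 − 2584 = 777
777 − 610 = 167
167 − 144 = 23
23 − 21 = 2
2 − 2 = 0
So 3361 = 2584 + 610 + 144 + 21 + 2, with no two terms consecutive in the sequence.

2584 + 610 + 144 + 21 + 2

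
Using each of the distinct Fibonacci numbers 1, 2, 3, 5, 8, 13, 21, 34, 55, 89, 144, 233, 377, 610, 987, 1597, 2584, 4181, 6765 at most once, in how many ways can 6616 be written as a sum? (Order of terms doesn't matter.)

6616 = 4181+1597+610+144+55+21+8 = 4181+1597+610+144+55+21+5+3 = 4181+1597+377+233+144+55+21+8 = 4181+1597+610+144+55+21+5+2+1 = … (32 more), for 36 in all.

36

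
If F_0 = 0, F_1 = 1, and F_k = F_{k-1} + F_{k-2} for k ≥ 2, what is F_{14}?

377

Iterating the recurrence up to F_{8} = 21 and F_{7} = 13:
F_{9} = F_{8} + F_{7} = 21 + 13 = 34
F_{10} = F_{9} + F_{8} = 34 + 21 = 55
F_{11} = F_{10} + F_{9} = 55 + 34 = 89
F_{12} = F_{11} + F_{10} = 89 + 55 = 144
F_{13} = F_{12} + F_{11} = 144 + 89 = 233
F_{14} = F_{13} + F_{12} = 233 + 144 = 377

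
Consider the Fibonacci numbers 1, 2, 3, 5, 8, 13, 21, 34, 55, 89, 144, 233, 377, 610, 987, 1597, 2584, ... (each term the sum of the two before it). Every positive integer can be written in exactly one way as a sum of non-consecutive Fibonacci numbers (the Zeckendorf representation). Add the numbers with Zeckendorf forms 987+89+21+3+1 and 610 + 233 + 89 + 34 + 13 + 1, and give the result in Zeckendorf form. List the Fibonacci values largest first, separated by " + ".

The two numbers are 1101 and 980, so their sum is 2081.
Repeatedly subtract the largest Fibonacci number that fits:
2081: greatest Fibonacci not exceeding it is 1597, leaving 484
484: greatest Fibonacci not exceeding it is 377, leaving 107
107: greatest Fibonacci not exceeding it is 89, leaving 18
18: greatest Fibonacci not exceeding it is 13, leaving 5
5: greatest Fibonacci not exceeding it is 5, leaving 0

1597 + 377 + 89 + 13 + 5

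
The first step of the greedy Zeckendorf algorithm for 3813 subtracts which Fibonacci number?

2584 ≤ 3813 < 4181, so the largest Fibonacci number not exceeding 3813 is 2584.

2584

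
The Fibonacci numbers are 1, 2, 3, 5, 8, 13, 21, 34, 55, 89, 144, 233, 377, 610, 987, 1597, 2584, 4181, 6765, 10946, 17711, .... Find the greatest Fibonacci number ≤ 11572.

10946

10946 ≤ 11572 < 17711, so the largest Fibonacci number not exceeding 11572 is 10946.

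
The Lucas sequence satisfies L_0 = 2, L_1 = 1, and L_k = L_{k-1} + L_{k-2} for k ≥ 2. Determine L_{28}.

710647

Iterating the recurrence up to L_{20} = 15127 and L_{19} = 9349:
L_{21} = L_{20} + L_{19} = 15127 + 9349 = 24476
L_{22} = L_{21} + L_{20} = 24476 + 15127 = 39603
L_{23} = L_{22} + L_{21} = 39603 + 24476 = 64079
L_{24} = L_{23} + L_{22} = 64079 + 39603 = 103682
L_{25} = L_{24} + L_{23} = 103682 + 64079 = 167761
L_{26} = L_{25} + L_{24} = 167761 + 103682 = 271443
L_{27} = L_{26} + L_{25} = 271443 + 167761 = 439204
L_{28} = L_{27} + L_{26} = 439204 + 271443 = 710647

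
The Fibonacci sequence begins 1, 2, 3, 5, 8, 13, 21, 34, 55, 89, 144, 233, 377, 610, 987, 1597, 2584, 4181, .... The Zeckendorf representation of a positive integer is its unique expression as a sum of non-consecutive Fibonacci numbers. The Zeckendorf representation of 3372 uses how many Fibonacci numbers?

4

3372 − 2584 = 788
788 − 610 = 178
178 − 144 = 34
34 − 34 = 0
3372 = 2584 + 610 + 144 + 34, which has 4 terms.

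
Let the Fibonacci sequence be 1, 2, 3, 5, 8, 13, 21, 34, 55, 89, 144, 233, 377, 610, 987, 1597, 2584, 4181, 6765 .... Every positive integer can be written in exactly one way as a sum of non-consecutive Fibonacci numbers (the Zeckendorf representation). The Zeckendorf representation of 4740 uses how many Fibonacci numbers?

4740 − 4181 = 559
559 − 377 = 182
182 − 144 = 38
38 − 34 = 4
4 − 3 = 1
1 − 1 = 0
4740 = 4181 + 377 + 144 + 34 + 3 + 1, which has 6 terms.

6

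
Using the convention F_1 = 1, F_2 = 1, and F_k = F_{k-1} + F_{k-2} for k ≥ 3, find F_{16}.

Iterating the recurrence up to F_{11} = 89 and F_{10} = 55:
F_{12} = F_{11} + F_{10} = 89 + 55 = 144
F_{13} = F_{12} + F_{11} = 144 + 89 = 233
F_{14} = F_{13} + F_{12} = 233 + 144 = 377
F_{15} = F_{14} + F_{13} = 377 + 233 = 610
F_{16} = F_{15} + F_{14} = 610 + 377 = 987

987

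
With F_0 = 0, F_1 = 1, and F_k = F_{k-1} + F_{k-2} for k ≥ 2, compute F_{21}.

10946

Iterating the recurrence up to F_{15} = 610 and F_{14} = 377:
F_{16} = F_{15} + F_{14} = 610 + 377 = 987
F_{17} = F_{16} + F_{15} = 987 + 610 = 1597
F_{18} = F_{17} + F_{16} = 1597 + 987 = 2584
F_{19} = F_{18} + F_{17} = 2584 + 1597 = 4181
F_{20} = F_{19} + F_{18} = 4181 + 2584 = 6765
F_{21} = F_{20} + F_{19} = 6765 + 4181 = 10946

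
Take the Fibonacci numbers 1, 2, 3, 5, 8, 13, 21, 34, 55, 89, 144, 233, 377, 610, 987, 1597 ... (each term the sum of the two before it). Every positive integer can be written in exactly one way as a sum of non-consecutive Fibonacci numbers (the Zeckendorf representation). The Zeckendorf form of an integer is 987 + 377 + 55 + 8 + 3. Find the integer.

1430

987 + 377 + 55 + 8 + 3 = 1430.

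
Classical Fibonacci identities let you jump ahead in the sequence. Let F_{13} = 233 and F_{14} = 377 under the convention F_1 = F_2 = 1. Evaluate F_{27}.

By F_{2k+1} = F_k² + F_{k+1}²: F_{27} = 233² + 377² = 54289 + 142129 = 196418.

196418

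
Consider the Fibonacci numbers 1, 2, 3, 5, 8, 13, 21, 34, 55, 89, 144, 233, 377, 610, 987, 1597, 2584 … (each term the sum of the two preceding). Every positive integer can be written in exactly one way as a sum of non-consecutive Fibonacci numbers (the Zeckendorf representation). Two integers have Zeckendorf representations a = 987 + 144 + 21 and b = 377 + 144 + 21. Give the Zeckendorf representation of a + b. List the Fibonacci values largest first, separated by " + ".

1597 + 89 + 8

The two numbers are 1152 and 542, so their sum is 1694.
subtract 1597 from 1694: 97 remains
subtract 89 from 97: 8 remains
subtract 8 from 8: 0 remains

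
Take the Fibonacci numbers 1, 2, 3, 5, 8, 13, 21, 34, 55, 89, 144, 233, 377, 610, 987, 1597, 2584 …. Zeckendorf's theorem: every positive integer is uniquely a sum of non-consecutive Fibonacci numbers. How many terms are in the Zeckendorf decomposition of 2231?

Greedy algorithm:
2231: greatest Fibonacci not exceeding it is 1597, leaving 634
634: greatest Fibonacci not exceeding it is 610, leaving 24
24: greatest Fibonacci not exceeding it is 21, leaving 3
3: greatest Fibonacci not exceeding it is 3, leaving 0
2231 = 1597 + 610 + 21 + 3, which has 4 terms.

4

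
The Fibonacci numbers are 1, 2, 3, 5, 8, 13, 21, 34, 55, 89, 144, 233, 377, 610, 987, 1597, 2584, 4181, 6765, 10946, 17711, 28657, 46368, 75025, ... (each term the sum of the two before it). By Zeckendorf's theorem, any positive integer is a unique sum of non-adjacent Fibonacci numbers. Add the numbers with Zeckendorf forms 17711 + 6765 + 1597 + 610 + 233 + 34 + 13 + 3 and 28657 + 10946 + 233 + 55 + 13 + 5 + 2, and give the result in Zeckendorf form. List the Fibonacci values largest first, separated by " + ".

46368 + 17711 + 2584 + 144 + 55 + 13 + 2

The two numbers are 26966 and 39911, so their sum is 66877.
largest Fibonacci ≤ 66877 is 46368; 66877 − 46368 = 20509
largest Fibonacci ≤ 20509 is 17711; 20509 − 17711 = 2798
largest Fibonacci ≤ 2798 is 2584; 2798 − 2584 = 214
largest Fibonacci ≤ 214 is 144; 214 − 144 = 70
largest Fibonacci ≤ 70 is 55; 70 − 55 = 15
largest Fibonacci ≤ 15 is 13; 15 − 13 = 2
largest Fibonacci ≤ 2 is 2; 2 − 2 = 0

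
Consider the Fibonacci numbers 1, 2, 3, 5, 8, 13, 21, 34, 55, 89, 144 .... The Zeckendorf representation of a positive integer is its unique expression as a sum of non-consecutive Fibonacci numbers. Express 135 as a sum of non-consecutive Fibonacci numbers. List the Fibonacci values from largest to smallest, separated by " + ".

Greedily peel off the largest Fibonacci term at each step:
largest Fibonacci ≤ 135 is 89; 135 − 89 = 46
largest Fibonacci ≤ 46 is 34; 46 − 34 = 12
largest Fibonacci ≤ 12 is 8; 12 − 8 = 4
largest Fibonacci ≤ 4 is 3; 4 − 3 = 1
largest Fibonacci ≤ 1 is 1; 1 − 1 = 0
So 135 = 89 + 34 + 8 + 3 + 1, with no two terms consecutive in the sequence.

89 + 34 + 8 + 3 + 1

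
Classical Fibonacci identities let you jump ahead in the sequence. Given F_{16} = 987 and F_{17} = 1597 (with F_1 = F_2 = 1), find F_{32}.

2178309

By the doubling identity F_{2k} = F_k(2F_{k+1} − F_k): F_{32} = 987·(2·1597 − 987) = 987·2207 = 2178309.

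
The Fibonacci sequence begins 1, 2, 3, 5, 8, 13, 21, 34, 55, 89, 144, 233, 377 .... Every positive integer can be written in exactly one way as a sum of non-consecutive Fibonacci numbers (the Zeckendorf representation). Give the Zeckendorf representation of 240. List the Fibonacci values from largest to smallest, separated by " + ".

233 + 5 + 2

Repeatedly subtract the largest Fibonacci number that fits:
largest Fibonacci ≤ 240 is 233; 240 − 233 = 7
largest Fibonacci ≤ 7 is 5; 7 − 5 = 2
largest Fibonacci ≤ 2 is 2; 2 − 2 = 0
So 240 = 233 + 5 + 2, with no two terms consecutive in the sequence.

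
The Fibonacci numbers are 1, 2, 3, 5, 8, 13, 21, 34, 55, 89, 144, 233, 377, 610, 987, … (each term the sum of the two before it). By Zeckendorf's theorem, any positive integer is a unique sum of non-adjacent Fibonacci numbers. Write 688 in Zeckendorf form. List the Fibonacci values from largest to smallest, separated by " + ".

610 + 55 + 21 + 2

largest Fibonacci ≤ 688 is 610; 688 − 610 = 78
largest Fibonacci ≤ 78 is 55; 78 − 55 = 23
largest Fibonacci ≤ 23 is 21; 23 − 21 = 2
largest Fibonacci ≤ 2 is 2; 2 − 2 = 0
So 688 = 610 + 55 + 21 + 2, with no two terms consecutive in the sequence.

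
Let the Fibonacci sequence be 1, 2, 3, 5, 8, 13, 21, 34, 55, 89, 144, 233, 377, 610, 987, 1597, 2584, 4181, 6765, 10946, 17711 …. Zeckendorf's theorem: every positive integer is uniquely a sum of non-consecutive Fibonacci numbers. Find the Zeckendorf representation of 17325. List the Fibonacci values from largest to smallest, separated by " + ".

10946 + 4181 + 1597 + 377 + 144 + 55 + 21 + 3 + 1

largest Fibonacci ≤ 17325 is 10946; 17325 − 10946 = 6379
largest Fibonacci ≤ 6379 is 4181; 6379 − 4181 = 2198
largest Fibonacci ≤ 2198 is 1597; 2198 − 1597 = 601
largest Fibonacci ≤ 601 is 377; 601 − 377 = 224
largest Fibonacci ≤ 224 is 144; 224 − 144 = 80
largest Fibonacci ≤ 80 is 55; 80 − 55 = 25
largest Fibonacci ≤ 25 is 21; 25 − 21 = 4
largest Fibonacci ≤ 4 is 3; 4 − 3 = 1
largest Fibonacci ≤ 1 is 1; 1 − 1 = 0
So 17325 = 10946 + 4181 + 1597 + 377 + 144 + 55 + 21 + 3 + 1, with no two terms consecutive in the sequence.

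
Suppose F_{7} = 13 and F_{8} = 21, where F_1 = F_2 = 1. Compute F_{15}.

610

By F_{2k+1} = F_k² + F_{k+1}²: F_{15} = 13² + 21² = 169 + 441 = 610.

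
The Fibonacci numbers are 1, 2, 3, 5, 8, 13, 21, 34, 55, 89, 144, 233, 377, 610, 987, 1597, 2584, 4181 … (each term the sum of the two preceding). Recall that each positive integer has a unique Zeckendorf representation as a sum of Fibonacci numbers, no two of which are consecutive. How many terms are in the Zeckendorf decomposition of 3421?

Greedy algorithm:
3421 − 2584 = 837
837 − 610 = 227
227 − 144 = 83
83 − 55 = 28
28 − 21 = 7
7 − 5 = 2
2 − 2 = 0
3421 = 2584 + 610 + 144 + 55 + 21 + 5 + 2, which has 7 terms.

7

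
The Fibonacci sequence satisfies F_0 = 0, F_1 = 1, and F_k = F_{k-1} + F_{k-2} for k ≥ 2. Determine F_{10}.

Iterating the recurrence up to F_{6} = 8 and F_{5} = 5:
F_{7} = F_{6} + F_{5} = 8 + 5 = 13
F_{8} = F_{7} + F_{6} = 13 + 8 = 21
F_{9} = F_{8} + F_{7} = 21 + 13 = 34
F_{10} = F_{9} + F_{8} = 34 + 21 = 55

55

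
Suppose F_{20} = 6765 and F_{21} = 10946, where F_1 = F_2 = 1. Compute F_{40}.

By the doubling identity F_{2k} = F_k(2F_{k+1} − F_k): F_{40} = 6765·(2·10946 − 6765) = 6765·15127 = 102334155.

102334155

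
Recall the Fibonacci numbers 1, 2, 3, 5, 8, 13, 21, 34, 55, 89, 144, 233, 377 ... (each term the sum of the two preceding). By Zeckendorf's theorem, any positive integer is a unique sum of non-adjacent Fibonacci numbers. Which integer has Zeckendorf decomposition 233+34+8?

275

233+34+8 = 275.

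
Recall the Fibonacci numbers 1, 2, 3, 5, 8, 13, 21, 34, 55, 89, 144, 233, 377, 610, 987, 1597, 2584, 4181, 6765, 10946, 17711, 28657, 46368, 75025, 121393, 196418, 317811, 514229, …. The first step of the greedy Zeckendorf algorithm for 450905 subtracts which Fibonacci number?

317811 ≤ 450905 < 514229, so the largest Fibonacci number not exceeding 450905 is 317811.

317811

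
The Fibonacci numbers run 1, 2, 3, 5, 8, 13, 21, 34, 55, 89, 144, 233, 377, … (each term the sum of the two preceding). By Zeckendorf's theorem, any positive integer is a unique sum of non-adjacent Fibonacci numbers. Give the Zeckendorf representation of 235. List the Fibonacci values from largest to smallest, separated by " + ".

233 + 2

subtract 233 from 235: 2 remains
subtract 2 from 2: 0 remains
So 235 = 233 + 2, with no two terms consecutive in the sequence.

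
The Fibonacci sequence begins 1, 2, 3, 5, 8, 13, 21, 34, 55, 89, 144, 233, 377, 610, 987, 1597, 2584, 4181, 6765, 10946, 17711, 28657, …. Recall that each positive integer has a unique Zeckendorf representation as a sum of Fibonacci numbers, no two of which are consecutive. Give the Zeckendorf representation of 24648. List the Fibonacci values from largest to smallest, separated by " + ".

17711 + 6765 + 144 + 21 + 5 + 2

24648: greatest Fibonacci not exceeding it is 17711, leaving 6937
6937: greatest Fibonacci not exceeding it is 6765, leaving 172
172: greatest Fibonacci not exceeding it is 144, leaving 28
28: greatest Fibonacci not exceeding it is 21, leaving 7
7: greatest Fibonacci not exceeding it is 5, leaving 2
2: greatest Fibonacci not exceeding it is 2, leaving 0
So 24648 = 17711 + 6765 + 144 + 21 + 5 + 2, with no two terms consecutive in the sequence.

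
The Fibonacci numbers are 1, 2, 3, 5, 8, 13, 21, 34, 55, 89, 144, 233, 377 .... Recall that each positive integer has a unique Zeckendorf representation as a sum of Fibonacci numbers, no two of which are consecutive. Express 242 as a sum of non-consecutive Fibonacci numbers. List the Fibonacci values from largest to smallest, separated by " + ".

233 + 8 + 1

largest Fibonacci ≤ 242 is 233; 242 − 233 = 9
largest Fibonacci ≤ 9 is 8; 9 − 8 = 1
largest Fibonacci ≤ 1 is 1; 1 − 1 = 0
So 242 = 233 + 8 + 1, with no two terms consecutive in the sequence.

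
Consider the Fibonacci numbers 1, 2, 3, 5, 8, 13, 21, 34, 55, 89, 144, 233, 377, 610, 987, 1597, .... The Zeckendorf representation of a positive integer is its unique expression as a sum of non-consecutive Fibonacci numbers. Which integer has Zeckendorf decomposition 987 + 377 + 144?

987 + 377 + 144 = 1508.

1508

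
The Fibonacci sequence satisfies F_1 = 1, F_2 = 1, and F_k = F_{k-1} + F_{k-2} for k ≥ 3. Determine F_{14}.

377

Iterating the recurrence up to F_{6} = 8 and F_{5} = 5:
F_{7} = F_{6} + F_{5} = 8 + 5 = 13
F_{8} = F_{7} + F_{6} = 13 + 8 = 21
F_{9} = F_{8} + F_{7} = 21 + 13 = 34
F_{10} = F_{9} + F_{8} = 34 + 21 = 55
F_{11} = F_{10} + F_{9} = 55 + 34 = 89
F_{12} = F_{11} + F_{10} = 89 + 55 = 144
F_{13} = F_{12} + F_{11} = 144 + 89 = 233
F_{14} = F_{13} + F_{12} = 233 + 144 = 377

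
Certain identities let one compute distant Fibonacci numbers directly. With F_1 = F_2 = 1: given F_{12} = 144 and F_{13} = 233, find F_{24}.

By the doubling identity F_{2k} = F_k(2F_{k+1} − F_k): F_{24} = 144·(2·233 − 144) = 144·322 = 46368.

46368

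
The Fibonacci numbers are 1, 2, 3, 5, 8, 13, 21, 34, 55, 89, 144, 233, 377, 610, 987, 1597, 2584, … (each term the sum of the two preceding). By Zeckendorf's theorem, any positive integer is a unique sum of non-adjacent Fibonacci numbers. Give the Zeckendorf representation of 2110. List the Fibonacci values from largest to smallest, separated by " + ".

1597 + 377 + 89 + 34 + 13

Greedy algorithm:
2110 − 1597 = 513
513 − 377 = 136
136 − 89 = 47
47 − 34 = 13
13 − 13 = 0
So 2110 = 1597 + 377 + 89 + 34 + 13, with no two terms consecutive in the sequence.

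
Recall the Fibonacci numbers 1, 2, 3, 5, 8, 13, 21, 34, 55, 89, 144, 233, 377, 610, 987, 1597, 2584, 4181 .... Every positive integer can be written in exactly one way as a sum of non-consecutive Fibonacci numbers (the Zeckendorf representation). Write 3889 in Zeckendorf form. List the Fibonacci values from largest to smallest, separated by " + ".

2584 + 987 + 233 + 55 + 21 + 8 + 1

Repeatedly subtract the largest Fibonacci number that fits:
take 2584 (≤ 3889); 3889 − 2584 = 1305
take 987 (≤ 1305); 1305 − 987 = 318
take 233 (≤ 318); 318 − 233 = 85
take 55 (≤ 85); 85 − 55 = 30
take 21 (≤ 30); 30 − 21 = 9
take 8 (≤ 9); 9 − 8 = 1
take 1 (≤ 1); 1 − 1 = 0
So 3889 = 2584 + 987 + 233 + 55 + 21 + 8 + 1, with no two terms consecutive in the sequence.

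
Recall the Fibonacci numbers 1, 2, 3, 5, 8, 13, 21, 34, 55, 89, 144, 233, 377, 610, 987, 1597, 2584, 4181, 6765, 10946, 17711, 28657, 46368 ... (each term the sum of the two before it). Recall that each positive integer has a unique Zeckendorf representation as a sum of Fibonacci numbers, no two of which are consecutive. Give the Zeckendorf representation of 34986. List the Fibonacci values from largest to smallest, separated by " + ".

Repeatedly subtract the largest Fibonacci number that fits:
take 28657 (≤ 34986); 34986 − 28657 = 6329
take 4181 (≤ 6329); 6329 − 4181 = 2148
take 1597 (≤ 2148); 2148 − 1597 = 551
take 377 (≤ 551); 551 − 377 = 174
take 144 (≤ 174); 174 − 144 = 30
take 21 (≤ 30); 30 − 21 = 9
take 8 (≤ 9); 9 − 8 = 1
take 1 (≤ 1); 1 − 1 = 0
So 34986 = 28657 + 4181 + 1597 + 377 + 144 + 21 + 8 + 1, with no two terms consecutive in the sequence.

28657 + 4181 + 1597 + 377 + 144 + 21 + 8 + 1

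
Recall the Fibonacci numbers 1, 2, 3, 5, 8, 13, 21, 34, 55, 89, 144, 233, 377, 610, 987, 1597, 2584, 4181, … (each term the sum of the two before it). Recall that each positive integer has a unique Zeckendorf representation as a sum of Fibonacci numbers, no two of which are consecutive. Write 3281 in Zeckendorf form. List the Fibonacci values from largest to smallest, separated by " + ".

2584 + 610 + 55 + 21 + 8 + 3

Greedy algorithm:
2584 ≤ 3281 < 4181, so take 2584; remainder 697
610 ≤ 697 < 987, so take 610; remainder 87
55 ≤ 87 < 89, so take 55; remainder 32
21 ≤ 32 < 34, so take 21; remainder 11
8 ≤ 11 < 13, so take 8; remainder 3
3 ≤ 3 < 5, so take 3; remainder 0
So 3281 = 2584 + 610 + 55 + 21 + 8 + 3, with no two terms consecutive in the sequence.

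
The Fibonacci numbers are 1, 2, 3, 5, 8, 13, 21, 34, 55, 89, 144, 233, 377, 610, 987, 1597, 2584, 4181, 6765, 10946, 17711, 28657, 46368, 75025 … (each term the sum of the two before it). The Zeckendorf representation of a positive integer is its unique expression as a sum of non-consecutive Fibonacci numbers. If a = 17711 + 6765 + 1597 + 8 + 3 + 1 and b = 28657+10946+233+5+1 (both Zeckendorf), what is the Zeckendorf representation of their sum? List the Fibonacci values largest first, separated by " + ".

46368 + 17711 + 1597 + 233 + 13 + 5

The two numbers are 26085 and 39842, so their sum is 65927.
Greedy algorithm:
largest Fibonacci ≤ 65927 is 46368; 65927 − 46368 = 19559
largest Fibonacci ≤ 19559 is 17711; 19559 − 17711 = 1848
largest Fibonacci ≤ 1848 is 1597; 1848 − 1597 = 251
largest Fibonacci ≤ 251 is 233; 251 − 233 = 18
largest Fibonacci ≤ 18 is 13; 18 − 13 = 5
largest Fibonacci ≤ 5 is 5; 5 − 5 = 0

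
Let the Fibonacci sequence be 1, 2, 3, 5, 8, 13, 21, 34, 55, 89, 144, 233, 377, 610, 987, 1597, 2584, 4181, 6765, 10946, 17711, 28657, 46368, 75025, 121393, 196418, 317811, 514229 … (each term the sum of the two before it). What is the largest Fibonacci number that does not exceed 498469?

317811 ≤ 498469 < 514229, so the largest Fibonacci number not exceeding 498469 is 317811.

317811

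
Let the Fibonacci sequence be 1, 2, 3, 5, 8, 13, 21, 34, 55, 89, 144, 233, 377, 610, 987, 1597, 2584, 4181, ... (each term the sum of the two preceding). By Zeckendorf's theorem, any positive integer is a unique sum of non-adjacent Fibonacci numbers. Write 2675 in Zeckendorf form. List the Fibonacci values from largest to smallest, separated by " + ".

take 2584 (≤ 2675); 2675 − 2584 = 91
take 89 (≤ 91); 91 − 89 = 2
take 2 (≤ 2); 2 − 2 = 0
So 2675 = 2584 + 89 + 2, with no two terms consecutive in the sequence.

2584 + 89 + 2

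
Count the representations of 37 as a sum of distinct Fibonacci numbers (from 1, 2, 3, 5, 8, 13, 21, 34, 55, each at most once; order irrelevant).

Each representation comes from the Zeckendorf form by replacing some F_k with F_{k−1} + F_{k−2} where possible.
37 = 34+3 = 34+2+1 = 21+13+3 = … (3 more), for 6 in all.

6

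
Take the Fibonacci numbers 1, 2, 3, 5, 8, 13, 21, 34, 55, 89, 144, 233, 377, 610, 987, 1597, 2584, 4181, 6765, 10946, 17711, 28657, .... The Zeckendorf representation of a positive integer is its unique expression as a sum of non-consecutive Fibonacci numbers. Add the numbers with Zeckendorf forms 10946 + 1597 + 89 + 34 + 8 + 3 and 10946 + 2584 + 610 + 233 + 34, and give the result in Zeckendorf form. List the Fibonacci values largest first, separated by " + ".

17711 + 6765 + 2584 + 21 + 3

The two numbers are 12677 and 14407, so their sum is 27084.
Repeatedly subtract the largest Fibonacci number that fits:
17711 ≤ 27084 < 28657, so take 17711; remainder 9373
6765 ≤ 9373 < 10946, so take 6765; remainder 2608
2584 ≤ 2608 < 4181, so take 2584; remainder 24
21 ≤ 24 < 34, so take 21; remainder 3
3 ≤ 3 < 5, so take 3; remainder 0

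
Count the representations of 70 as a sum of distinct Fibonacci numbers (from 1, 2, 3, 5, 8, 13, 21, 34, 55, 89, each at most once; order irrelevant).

Starting from the Zeckendorf form and repeatedly splitting a term F_k into F_{k−1} + F_{k−2} (when neither is already used) reaches every representation.
70 = 55+13+2 = 55+8+5+2 = 34+21+13+2 = … (1 more), for 4 in all.

4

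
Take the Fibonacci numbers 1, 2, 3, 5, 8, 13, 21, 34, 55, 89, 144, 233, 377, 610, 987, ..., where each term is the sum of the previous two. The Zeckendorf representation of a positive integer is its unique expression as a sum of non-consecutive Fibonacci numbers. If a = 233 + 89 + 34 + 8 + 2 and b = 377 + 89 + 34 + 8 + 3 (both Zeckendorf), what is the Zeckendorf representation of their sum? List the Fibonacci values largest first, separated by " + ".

The two numbers are 366 and 511, so their sum is 877.
subtract 610 from 877: 267 remains
subtract 233 from 267: 34 remains
subtract 34 from 34: 0 remains

610 + 233 + 34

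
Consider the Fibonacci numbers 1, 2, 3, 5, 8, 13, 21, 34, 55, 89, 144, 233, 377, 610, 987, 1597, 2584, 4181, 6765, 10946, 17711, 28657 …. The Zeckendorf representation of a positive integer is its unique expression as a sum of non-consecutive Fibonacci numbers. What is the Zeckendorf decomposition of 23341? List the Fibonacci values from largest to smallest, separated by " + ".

17711 + 4181 + 987 + 377 + 55 + 21 + 8 + 1

23341: greatest Fibonacci not exceeding it is 17711, leaving 5630
5630: greatest Fibonacci not exceeding it is 4181, leaving 1449
1449: greatest Fibonacci not exceeding it is 987, leaving 462
462: greatest Fibonacci not exceeding it is 377, leaving 85
85: greatest Fibonacci not exceeding it is 55, leaving 30
30: greatest Fibonacci not exceeding it is 21, leaving 9
9: greatest Fibonacci not exceeding it is 8, leaving 1
1: greatest Fibonacci not exceeding it is 1, leaving 0
So 23341 = 17711 + 4181 + 987 + 377 + 55 + 21 + 8 + 1, with no two terms consecutive in the sequence.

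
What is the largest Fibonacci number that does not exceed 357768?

317811 ≤ 357768 < 514229, so the largest Fibonacci number not exceeding 357768 is 317811.

317811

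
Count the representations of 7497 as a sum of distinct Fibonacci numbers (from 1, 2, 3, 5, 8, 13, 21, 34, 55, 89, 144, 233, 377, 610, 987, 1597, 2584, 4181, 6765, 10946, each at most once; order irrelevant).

Each representation comes from the Zeckendorf form by replacing some F_k with F_{k−1} + F_{k−2} where possible.
7497 = 6765+610+89+21+8+3+1 = 6765+610+55+34+21+8+3+1 = 6765+377+233+89+21+8+3+1 = 4181+2584+610+89+21+8+3+1 = … (11 more), for 15 in all.

15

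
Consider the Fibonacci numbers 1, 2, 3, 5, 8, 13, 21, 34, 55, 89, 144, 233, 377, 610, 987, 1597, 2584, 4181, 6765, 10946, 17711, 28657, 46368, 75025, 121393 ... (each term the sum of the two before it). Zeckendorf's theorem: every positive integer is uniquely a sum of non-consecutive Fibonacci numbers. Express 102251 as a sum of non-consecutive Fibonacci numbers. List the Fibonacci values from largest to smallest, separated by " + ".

75025 + 17711 + 6765 + 2584 + 144 + 21 + 1

Repeatedly subtract the largest Fibonacci number that fits:
75025 ≤ 102251 < 121393, so take 75025; remainder 27226
17711 ≤ 27226 < 28657, so take 17711; remainder 9515
6765 ≤ 9515 < 10946, so take 6765; remainder 2750
2584 ≤ 2750 < 4181, so take 2584; remainder 166
144 ≤ 166 < 233, so take 144; remainder 22
21 ≤ 22 < 34, so take 21; remainder 1
1 ≤ 1 < 2, so take 1; remainder 0
So 102251 = 75025 + 17711 + 6765 + 2584 + 144 + 21 + 1, with no two terms consecutive in the sequence.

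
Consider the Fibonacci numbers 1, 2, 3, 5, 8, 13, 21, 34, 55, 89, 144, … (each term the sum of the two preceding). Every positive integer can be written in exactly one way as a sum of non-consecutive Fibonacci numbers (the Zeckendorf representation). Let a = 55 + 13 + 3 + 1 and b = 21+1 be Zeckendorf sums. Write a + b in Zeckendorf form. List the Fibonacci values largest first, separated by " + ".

89 + 5

The two numbers are 72 and 22, so their sum is 94.
take 89 (≤ 94); 94 − 89 = 5
take 5 (≤ 5); 5 − 5 = 0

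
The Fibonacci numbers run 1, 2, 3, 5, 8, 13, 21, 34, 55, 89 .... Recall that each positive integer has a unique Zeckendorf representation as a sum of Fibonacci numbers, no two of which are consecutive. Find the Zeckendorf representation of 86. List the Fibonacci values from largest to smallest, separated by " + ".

86: greatest Fibonacci not exceeding it is 55, leaving 31
31: greatest Fibonacci not exceeding it is 21, leaving 10
10: greatest Fibonacci not exceeding it is 8, leaving 2
2: greatest Fibonacci not exceeding it is 2, leaving 0
So 86 = 55 + 21 + 8 + 2, with no two terms consecutive in the sequence.

55 + 21 + 8 + 2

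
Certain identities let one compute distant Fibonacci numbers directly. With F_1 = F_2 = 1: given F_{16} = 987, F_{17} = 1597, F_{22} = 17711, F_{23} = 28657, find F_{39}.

63245986

By the addition formula F_{m+n} = F_m F_{n+1} + F_{m−1} F_n with m=17, n=22: F_{39} = 1597·28657 + 987·17711 = 45765229 + 17480757 = 63245986.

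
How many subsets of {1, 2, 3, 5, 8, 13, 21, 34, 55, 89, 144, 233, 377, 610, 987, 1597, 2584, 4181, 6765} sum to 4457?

Each representation comes from the Zeckendorf form by replacing some F_k with F_{k−1} + F_{k−2} where possible.
4457 = 4181+233+34+8+1 = 4181+233+34+5+3+1 = 4181+233+21+13+8+1 = 4181+144+89+34+8+1 = 2584+1597+233+34+8+1 = … (31 more), for 36 in all.

36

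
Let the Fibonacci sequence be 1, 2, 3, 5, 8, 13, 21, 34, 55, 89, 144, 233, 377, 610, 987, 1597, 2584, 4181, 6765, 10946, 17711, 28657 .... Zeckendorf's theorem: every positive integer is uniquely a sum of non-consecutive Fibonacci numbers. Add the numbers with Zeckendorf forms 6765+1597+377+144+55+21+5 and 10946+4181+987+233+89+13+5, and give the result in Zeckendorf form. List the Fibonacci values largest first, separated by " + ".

The two numbers are 8964 and 16454, so their sum is 25418.
Greedy algorithm:
25418: greatest Fibonacci not exceeding it is 17711, leaving 7707
7707: greatest Fibonacci not exceeding it is 6765, leaving 942
942: greatest Fibonacci not exceeding it is 610, leaving 332
332: greatest Fibonacci not exceeding it is 233, leaving 99
99: greatest Fibonacci not exceeding it is 89, leaving 10
10: greatest Fibonacci not exceeding it is 8, leaving 2
2: greatest Fibonacci not exceeding it is 2, leaving 0

17711 + 6765 + 610 + 233 + 89 + 8 + 2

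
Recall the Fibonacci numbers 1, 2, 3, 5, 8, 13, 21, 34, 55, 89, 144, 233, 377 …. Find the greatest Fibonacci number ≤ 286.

233

233 ≤ 286 < 377, so the largest Fibonacci number not exceeding 286 is 233.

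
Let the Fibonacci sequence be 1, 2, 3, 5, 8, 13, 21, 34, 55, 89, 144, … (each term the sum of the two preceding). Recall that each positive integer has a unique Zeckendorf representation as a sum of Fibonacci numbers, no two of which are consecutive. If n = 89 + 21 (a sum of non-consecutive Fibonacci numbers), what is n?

110

89 + 21 = 110.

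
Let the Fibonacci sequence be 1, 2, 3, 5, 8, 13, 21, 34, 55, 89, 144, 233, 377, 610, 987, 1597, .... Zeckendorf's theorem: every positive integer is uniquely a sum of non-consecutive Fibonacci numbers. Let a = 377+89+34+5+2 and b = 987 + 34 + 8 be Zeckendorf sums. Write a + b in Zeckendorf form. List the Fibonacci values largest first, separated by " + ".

987 + 377 + 144 + 21 + 5 + 2

The two numbers are 507 and 1029, so their sum is 1536.
1536: greatest Fibonacci not exceeding it is 987, leaving 549
549: greatest Fibonacci not exceeding it is 377, leaving 172
172: greatest Fibonacci not exceeding it is 144, leaving 28
28: greatest Fibonacci not exceeding it is 21, leaving 7
7: greatest Fibonacci not exceeding it is 5, leaving 2
2: greatest Fibonacci not exceeding it is 2, leaving 0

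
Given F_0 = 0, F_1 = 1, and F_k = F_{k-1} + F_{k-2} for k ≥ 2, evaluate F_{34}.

Iterating the recurrence up to F_{30} = 832040 and F_{29} = 514229:
F_{31} = F_{30} + F_{29} = 832040 + 514229 = 1346269
F_{32} = F_{31} + F_{30} = 1346269 + 832040 = 2178309
F_{33} = F_{32} + F_{31} = 2178309 + 1346269 = 3524578
F_{34} = F_{33} + F_{32} = 3524578 + 2178309 = 5702887

5702887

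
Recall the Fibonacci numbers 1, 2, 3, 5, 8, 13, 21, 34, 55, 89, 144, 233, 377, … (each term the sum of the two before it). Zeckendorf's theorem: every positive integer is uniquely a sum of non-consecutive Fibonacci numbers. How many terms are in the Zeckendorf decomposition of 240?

240 − 233 = 7
7 − 5 = 2
2 − 2 = 0
240 = 233 + 5 + 2, which has 3 terms.

3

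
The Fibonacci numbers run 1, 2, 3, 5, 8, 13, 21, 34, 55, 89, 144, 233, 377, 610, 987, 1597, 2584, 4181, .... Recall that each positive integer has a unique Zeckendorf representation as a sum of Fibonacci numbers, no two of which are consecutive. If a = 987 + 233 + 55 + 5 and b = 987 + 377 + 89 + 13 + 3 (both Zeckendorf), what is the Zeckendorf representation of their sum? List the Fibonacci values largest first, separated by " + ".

The two numbers are 1280 and 1469, so their sum is 2749.
Greedy algorithm:
subtract 2584 from 2749: 165 remains
subtract 144 from 165: 21 remains
subtract 21 from 21: 0 remains

2584 + 144 + 21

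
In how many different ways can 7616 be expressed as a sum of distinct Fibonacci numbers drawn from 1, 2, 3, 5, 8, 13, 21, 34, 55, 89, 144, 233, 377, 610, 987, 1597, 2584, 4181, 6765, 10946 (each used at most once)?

Starting from the Zeckendorf form and repeatedly splitting a term F_k into F_{k−1} + F_{k−2} (when neither is already used) reaches every representation.
7616 = 6765+610+233+8 = 6765+610+233+5+3 = 6765+610+144+89+8 = … (60 more), for 63 in all.

63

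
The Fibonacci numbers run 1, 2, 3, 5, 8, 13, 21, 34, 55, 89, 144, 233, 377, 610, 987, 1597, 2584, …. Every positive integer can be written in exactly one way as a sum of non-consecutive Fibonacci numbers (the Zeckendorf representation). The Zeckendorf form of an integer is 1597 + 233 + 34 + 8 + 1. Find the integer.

1873

1597 + 233 + 34 + 8 + 1 = 1873.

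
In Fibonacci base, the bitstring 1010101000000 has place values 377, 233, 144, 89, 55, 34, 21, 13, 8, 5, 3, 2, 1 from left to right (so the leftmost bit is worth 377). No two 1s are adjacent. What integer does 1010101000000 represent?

Summing the place values of the 1 bits: 377 + 144 + 55 + 21 = 597.

597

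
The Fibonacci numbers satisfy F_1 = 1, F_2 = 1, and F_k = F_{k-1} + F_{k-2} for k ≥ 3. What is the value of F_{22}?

17711

Iterating the recurrence up to F_{17} = 1597 and F_{16} = 987:
F_{18} = F_{17} + F_{16} = 1597 + 987 = 2584
F_{19} = F_{18} + F_{17} = 2584 + 1597 = 4181
F_{20} = F_{19} + F_{18} = 4181 + 2584 = 6765
F_{21} = F_{20} + F_{19} = 6765 + 4181 = 10946
F_{22} = F_{21} + F_{20} = 10946 + 6765 = 17711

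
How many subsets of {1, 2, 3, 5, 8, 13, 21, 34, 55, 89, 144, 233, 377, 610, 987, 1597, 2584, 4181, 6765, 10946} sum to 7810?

71

Each representation comes from the Zeckendorf form by replacing some F_k with F_{k−1} + F_{k−2} where possible.
7810 = 6765+987+55+3 = 6765+987+55+2+1 = 6765+987+34+21+3 = … (68 more), for 71 in all.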